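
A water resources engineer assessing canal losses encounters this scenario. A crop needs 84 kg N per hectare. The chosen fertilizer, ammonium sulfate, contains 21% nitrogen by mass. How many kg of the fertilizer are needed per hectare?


Rate = N_required / (N_content / 100)
     = 84 / (21 / 100)
     = 84 / 0.21
     = 400 kg/ha


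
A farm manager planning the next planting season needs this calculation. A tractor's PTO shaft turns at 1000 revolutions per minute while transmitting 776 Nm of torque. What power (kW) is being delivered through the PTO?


P = 2*pi*n*T / 60000
  = 2*pi * 1000 * 776 / 60000
  = 4875751.80 / 60000
  = 81.26 kW


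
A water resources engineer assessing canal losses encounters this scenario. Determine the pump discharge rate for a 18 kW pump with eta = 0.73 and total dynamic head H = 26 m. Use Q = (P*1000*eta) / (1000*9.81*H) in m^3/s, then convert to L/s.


Q = (P * 1000 * eta) / (rho * g * H)
  = (18 * 1000 * 0.73) / (1000 * 9.81 * 26)
  = 13140 / 255060
  = 0.05152 m^3/s = 51.52 L/s


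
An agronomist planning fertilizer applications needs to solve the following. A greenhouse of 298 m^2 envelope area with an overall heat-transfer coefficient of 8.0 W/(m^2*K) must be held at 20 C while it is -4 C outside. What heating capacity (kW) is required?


dT = 20 - (-4) = 24 K
Q = U * A * dT
  = 8.0 * 298 * 24
  = 57216 W = 57.22 kW


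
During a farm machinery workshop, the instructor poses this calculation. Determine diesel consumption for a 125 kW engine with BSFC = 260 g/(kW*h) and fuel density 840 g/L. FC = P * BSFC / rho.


FC = P * BSFC / rho_fuel
   = 125 * 260 / 840
   = 32500 / 840
   = 38.69 L/h


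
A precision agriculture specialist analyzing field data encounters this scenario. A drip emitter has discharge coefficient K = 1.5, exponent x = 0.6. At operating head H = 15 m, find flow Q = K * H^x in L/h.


Q = K * H^x
  = 1.5 * 15^0.6
  = 1.5 * 5.0776
  = 7.62 L/h


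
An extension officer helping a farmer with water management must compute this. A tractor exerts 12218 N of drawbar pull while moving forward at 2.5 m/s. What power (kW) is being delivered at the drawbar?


P = F * v / 1000
  = 12218 * 2.5 / 1000
  = 30545 / 1000
  = 30.55 kW


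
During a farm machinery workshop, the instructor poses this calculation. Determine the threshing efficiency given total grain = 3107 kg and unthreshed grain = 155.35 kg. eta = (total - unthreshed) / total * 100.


eta = (total - unthreshed) / total * 100
    = (3107 - 155.35) / 3107 * 100
    = 2951.65 / 3107 * 100
    = 95%


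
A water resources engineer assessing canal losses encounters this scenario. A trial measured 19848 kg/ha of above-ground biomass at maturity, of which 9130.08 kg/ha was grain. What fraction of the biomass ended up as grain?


HI = grain_yield / biomass
   = 9130.08 / 19848
   = 0.46


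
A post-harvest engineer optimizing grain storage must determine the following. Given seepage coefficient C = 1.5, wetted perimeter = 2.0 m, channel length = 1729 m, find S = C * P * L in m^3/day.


S = C * P * L
  = 1.5 * 2.0 * 1729
  = 5187 m^3/day


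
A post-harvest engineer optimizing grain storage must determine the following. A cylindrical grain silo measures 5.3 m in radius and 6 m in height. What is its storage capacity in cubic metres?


V = pi * r^2 * h
  = pi * 5.3^2 * 6
  = pi * 28.09 * 6
  = 529.48 m^3


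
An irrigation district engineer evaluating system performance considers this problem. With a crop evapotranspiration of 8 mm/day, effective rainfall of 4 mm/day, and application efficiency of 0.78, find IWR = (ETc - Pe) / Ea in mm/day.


IWR = (ETc - Pe) / Ea
    = (8 - 4) / 0.78
    = 4 / 0.78
    = 5.13 mm/day


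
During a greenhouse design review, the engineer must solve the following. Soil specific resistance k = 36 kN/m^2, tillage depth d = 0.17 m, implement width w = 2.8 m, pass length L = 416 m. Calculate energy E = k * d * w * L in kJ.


E = k * d * w * L
  = 36 * 0.17 * 2.8 * 416
  = 7128.58 kJ


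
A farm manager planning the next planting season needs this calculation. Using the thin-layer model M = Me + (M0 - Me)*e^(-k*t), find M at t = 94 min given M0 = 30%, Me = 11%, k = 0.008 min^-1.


M = Me + (M0 - Me) * e^(-k*t)
  = 11 + (30 - 11) * e^(-0.008*94)
  = 11 + 19 * e^(-0.752)
  = 11 + 19 * 0.47142
  = 11 + 8.9570
  = 19.96%


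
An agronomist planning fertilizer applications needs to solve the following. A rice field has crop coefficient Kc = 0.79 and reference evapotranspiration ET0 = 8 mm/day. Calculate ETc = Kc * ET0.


ETc = Kc * ET0
    = 0.79 * 8
    = 6.32 mm/day


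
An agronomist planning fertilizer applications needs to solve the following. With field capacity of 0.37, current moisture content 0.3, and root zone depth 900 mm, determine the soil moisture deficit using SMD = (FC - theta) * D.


SMD = (FC - theta) * D
    = (0.37 - 0.3) * 900
    = 0.070 * 900
    = 63 mm


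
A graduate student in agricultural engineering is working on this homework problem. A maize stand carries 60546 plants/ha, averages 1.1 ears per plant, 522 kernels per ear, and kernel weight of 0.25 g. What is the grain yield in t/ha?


Y = density * ears * kernels * kw
  = 60546 * 1.1 * 522 * 0.25 g/ha
  = 8691378.30 g/ha
  = 8691.38 kg/ha = 8.69 t/ha


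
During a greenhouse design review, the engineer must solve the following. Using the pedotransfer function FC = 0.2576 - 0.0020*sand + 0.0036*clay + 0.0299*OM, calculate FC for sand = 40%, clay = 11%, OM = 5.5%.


FC = 0.2576 - 0.0020*40 + 0.0036*11 + 0.0299*5.5
   = 0.2576 - 0.0800 + 0.0396 + 0.1645
   = 0.3817


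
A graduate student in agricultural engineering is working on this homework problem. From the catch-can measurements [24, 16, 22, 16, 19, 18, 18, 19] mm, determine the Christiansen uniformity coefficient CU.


xbar = 152 / 8 = 19
sum|xi - xbar| = 16
CU = 100 * (1 - 16 / (8 * 19))
   = 100 * (1 - 0.1053)
   = 89.47%


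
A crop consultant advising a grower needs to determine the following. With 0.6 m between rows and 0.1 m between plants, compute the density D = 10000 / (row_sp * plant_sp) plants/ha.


D = 10000 / (row_sp * plant_sp)
  = 10000 / (0.6 * 0.1)
  = 10000 / 0.0600
  = 166666.67 plants/ha


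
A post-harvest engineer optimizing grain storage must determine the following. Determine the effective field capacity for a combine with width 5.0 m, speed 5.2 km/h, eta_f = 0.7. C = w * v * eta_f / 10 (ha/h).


C = w * v * eta_f / 10
  = 5.0 * 5.2 * 0.7 / 10
  = 18.20 / 10
  = 1.82 ha/h


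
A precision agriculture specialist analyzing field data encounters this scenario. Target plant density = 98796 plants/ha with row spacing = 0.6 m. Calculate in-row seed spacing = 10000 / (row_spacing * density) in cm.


spacing = 10000 / (row_sp * density)
        = 10000 / (0.6 * 98796)
        = 10000 / 59277.60
        = 0.16870 m = 16.87 cm


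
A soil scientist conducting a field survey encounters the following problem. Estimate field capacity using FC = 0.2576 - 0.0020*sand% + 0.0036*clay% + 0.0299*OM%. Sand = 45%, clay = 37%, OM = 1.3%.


FC = 0.2576 - 0.0020*45 + 0.0036*37 + 0.0299*1.3
   = 0.2576 - 0.0900 + 0.1332 + 0.0389
   = 0.3397


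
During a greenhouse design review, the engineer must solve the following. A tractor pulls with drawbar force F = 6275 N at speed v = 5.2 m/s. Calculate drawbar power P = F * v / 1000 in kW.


P = F * v / 1000
  = 6275 * 5.2 / 1000
  = 32630 / 1000
  = 32.63 kW


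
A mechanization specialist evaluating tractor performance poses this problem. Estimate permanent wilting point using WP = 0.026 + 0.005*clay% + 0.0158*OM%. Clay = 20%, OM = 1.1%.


WP = 0.026 + 0.005*20 + 0.0158*1.1
   = 0.026 + 0.1000 + 0.0174
   = 0.1434


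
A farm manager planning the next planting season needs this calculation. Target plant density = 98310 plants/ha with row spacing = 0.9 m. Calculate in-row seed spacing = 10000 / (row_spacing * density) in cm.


spacing = 10000 / (row_sp * density)
        = 10000 / (0.9 * 98310)
        = 10000 / 88479
        = 0.11302 m = 11.30 cm


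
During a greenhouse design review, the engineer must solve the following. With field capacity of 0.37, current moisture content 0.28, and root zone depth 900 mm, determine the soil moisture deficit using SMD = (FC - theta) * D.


SMD = (FC - theta) * D
    = (0.37 - 0.28) * 900
    = 0.090 * 900
    = 81 mm


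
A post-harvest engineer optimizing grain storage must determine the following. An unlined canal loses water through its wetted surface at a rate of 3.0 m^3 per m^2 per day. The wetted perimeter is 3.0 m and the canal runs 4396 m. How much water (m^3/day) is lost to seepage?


S = C * P * L
  = 3.0 * 3.0 * 4396
  = 39564 m^3/day


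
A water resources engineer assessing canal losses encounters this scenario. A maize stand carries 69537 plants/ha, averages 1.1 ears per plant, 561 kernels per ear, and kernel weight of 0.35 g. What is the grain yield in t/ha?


Y = density * ears * kernels * kw
  = 69537 * 1.1 * 561 * 0.35 g/ha
  = 15018948.95 g/ha
  = 15018.95 kg/ha = 15.02 t/ha


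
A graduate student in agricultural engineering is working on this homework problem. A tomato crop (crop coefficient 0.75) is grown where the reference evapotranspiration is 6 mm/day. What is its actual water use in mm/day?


ETc = Kc * ET0
    = 0.75 * 6
    = 4.50 mm/day


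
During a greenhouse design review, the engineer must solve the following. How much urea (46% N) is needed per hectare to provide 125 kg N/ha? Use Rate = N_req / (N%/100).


Rate = N_required / (N_content / 100)
     = 125 / (46 / 100)
     = 125 / 0.46
     = 271.74 kg/ha


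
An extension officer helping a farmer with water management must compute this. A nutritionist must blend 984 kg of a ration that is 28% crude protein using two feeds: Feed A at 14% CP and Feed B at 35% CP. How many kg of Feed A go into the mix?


parts_A = CP_b - target = 35 - 28 = 7
parts_B = target - CP_a = 28 - 14 = 14
total_parts = 7 + 14 = 21
Feed A = 984 * 7 / 21 = 328 kg
Feed B = 984 * 14 / 21 = 656 kg

328 kg


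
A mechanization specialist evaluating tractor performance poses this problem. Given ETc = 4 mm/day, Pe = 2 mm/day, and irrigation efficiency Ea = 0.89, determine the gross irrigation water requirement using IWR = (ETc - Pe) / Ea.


IWR = (ETc - Pe) / Ea
    = (4 - 2) / 0.89
    = 2 / 0.89
    = 2.25 mm/day


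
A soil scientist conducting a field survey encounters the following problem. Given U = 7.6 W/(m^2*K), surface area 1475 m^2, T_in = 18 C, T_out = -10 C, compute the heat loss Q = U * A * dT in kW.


dT = 18 - (-10) = 28 K
Q = U * A * dT
  = 7.6 * 1475 * 28
  = 313880 W = 313.88 kW


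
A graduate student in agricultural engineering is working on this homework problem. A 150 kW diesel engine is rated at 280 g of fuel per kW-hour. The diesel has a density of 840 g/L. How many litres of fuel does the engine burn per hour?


FC = P * BSFC / rho_fuel
   = 150 * 280 / 840
   = 42000 / 840
   = 50 L/h


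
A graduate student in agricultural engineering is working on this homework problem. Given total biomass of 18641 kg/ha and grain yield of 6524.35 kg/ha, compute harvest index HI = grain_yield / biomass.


HI = grain_yield / biomass
   = 6524.35 / 18641
   = 0.35


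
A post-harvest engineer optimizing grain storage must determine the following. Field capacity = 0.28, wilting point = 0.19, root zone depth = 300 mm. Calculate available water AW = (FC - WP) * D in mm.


AW = (FC - WP) * D
   = (0.28 - 0.19) * 300
   = 0.09 * 300
   = 27 mm


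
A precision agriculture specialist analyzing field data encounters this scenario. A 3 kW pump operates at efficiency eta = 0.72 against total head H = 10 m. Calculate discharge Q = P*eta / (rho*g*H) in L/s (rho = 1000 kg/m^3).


Q = (P * 1000 * eta) / (rho * g * H)
  = (3 * 1000 * 0.72) / (1000 * 9.81 * 10)
  = 2160 / 98100
  = 0.02202 m^3/s = 22.02 L/s


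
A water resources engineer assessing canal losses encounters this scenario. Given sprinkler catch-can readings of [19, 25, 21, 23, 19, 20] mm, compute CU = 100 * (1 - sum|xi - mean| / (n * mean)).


xbar = 127 / 6 = 21.167
sum|xi - xbar| = 11.333
CU = 100 * (1 - 11.333 / (6 * 21.167))
   = 100 * (1 - 0.0892)
   = 91.08%


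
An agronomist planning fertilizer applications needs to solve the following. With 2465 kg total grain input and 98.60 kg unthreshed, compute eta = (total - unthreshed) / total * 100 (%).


eta = (total - unthreshed) / total * 100
    = (2465 - 98.60) / 2465 * 100
    = 2366.40 / 2465 * 100
    = 96%


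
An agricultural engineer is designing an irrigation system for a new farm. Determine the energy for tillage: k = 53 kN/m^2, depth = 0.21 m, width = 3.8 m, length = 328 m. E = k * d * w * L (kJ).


E = k * d * w * L
  = 53 * 0.21 * 3.8 * 328
  = 13872.43 kJ


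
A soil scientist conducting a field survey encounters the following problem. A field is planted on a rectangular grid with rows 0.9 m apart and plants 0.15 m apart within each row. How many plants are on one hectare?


D = 10000 / (row_sp * plant_sp)
  = 10000 / (0.9 * 0.15)
  = 10000 / 0.1350
  = 74074.07 plants/ha


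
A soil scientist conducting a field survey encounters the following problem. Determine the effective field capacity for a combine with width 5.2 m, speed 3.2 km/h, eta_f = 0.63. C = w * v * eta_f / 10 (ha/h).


C = w * v * eta_f / 10
  = 5.2 * 3.2 * 0.63 / 10
  = 10.48 / 10
  = 1.05 ha/h


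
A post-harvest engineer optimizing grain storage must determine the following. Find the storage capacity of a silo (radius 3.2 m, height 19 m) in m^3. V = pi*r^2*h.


V = pi * r^2 * h
  = pi * 3.2^2 * 19
  = pi * 10.24 * 19
  = 611.23 m^3


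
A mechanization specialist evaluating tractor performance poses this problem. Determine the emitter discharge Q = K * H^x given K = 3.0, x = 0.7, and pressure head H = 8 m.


Q = K * H^x
  = 3.0 * 8^0.7
  = 3.0 * 4.2871
  = 12.86 L/h


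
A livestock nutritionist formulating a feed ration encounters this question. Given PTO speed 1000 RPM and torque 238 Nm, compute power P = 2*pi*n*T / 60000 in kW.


P = 2*pi*n*T / 60000
  = 2*pi * 1000 * 238 / 60000
  = 1495398.10 / 60000
  = 24.92 kW


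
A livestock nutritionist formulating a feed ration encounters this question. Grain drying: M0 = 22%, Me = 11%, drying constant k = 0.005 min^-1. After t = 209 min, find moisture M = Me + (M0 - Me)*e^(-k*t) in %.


M = Me + (M0 - Me) * e^(-k*t)
  = 11 + (22 - 11) * e^(-0.005*209)
  = 11 + 11 * e^(-1.045)
  = 11 + 11 * 0.35169
  = 11 + 3.8686
  = 14.87%


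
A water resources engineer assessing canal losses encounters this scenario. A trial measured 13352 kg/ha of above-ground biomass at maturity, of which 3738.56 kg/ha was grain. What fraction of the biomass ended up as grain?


HI = grain_yield / biomass
   = 3738.56 / 13352
   = 0.28


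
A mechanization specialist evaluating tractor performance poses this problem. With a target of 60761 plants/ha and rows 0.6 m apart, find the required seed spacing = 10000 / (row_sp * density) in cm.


spacing = 10000 / (row_sp * density)
        = 10000 / (0.6 * 60761)
        = 10000 / 36456.60
        = 0.27430 m = 27.43 cm


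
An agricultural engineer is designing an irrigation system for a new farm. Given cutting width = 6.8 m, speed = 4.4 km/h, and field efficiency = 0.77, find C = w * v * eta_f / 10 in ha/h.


C = w * v * eta_f / 10
  = 6.8 * 4.4 * 0.77 / 10
  = 23.04 / 10
  = 2.30 ha/h


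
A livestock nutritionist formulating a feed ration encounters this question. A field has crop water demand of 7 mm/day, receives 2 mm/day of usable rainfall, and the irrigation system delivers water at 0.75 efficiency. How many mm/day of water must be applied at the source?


IWR = (ETc - Pe) / Ea
    = (7 - 2) / 0.75
    = 5 / 0.75
    = 6.67 mm/day


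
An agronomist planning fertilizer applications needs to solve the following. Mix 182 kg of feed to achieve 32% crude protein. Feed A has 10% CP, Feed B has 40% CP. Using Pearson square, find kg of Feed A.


parts_A = CP_b - target = 40 - 32 = 8
parts_B = target - CP_a = 32 - 10 = 22
total_parts = 8 + 22 = 30
Feed A = 182 * 8 / 30 = 48.53 kg
Feed B = 182 * 22 / 30 = 133.47 kg

48.53 kg


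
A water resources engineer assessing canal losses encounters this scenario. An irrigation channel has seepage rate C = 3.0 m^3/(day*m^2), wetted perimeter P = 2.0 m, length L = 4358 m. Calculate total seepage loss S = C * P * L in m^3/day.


S = C * P * L
  = 3.0 * 2.0 * 4358
  = 26148 m^3/day


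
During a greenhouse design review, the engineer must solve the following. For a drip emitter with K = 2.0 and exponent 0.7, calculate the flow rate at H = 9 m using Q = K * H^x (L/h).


Q = K * H^x
  = 2.0 * 9^0.7
  = 2.0 * 4.6555
  = 9.31 L/h


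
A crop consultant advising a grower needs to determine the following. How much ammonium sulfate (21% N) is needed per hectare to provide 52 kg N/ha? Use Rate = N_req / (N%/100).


Rate = N_required / (N_content / 100)
     = 52 / (21 / 100)
     = 52 / 0.21
     = 247.62 kg/ha


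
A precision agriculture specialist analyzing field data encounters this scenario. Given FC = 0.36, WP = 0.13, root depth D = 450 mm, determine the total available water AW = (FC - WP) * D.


AW = (FC - WP) * D
   = (0.36 - 0.13) * 450
   = 0.23 * 450
   = 103.50 mm


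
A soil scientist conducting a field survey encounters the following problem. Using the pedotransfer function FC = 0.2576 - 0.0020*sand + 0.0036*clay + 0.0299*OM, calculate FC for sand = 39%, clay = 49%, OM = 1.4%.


FC = 0.2576 - 0.0020*39 + 0.0036*49 + 0.0299*1.4
   = 0.2576 - 0.0780 + 0.1764 + 0.0419
   = 0.3979


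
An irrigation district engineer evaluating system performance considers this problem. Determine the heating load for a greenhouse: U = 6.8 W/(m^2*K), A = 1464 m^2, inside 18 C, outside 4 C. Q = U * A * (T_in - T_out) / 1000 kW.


dT = 18 - (4) = 14 K
Q = U * A * dT
  = 6.8 * 1464 * 14
  = 139372.80 W = 139.37 kW


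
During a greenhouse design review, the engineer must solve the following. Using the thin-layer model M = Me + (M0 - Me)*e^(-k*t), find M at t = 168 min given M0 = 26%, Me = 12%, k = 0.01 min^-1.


M = Me + (M0 - Me) * e^(-k*t)
  = 12 + (26 - 12) * e^(-0.01*168)
  = 12 + 14 * e^(-1.680)
  = 12 + 14 * 0.18637
  = 12 + 2.6092
  = 14.61%


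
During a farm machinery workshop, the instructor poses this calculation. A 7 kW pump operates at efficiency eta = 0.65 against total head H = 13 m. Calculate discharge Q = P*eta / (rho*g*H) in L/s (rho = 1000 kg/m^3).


Q = (P * 1000 * eta) / (rho * g * H)
  = (7 * 1000 * 0.65) / (1000 * 9.81 * 13)
  = 4550 / 127530
  = 0.03568 m^3/s = 35.68 L/s


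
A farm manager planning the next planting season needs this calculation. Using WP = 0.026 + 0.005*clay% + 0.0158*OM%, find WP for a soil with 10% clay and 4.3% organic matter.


WP = 0.026 + 0.005*10 + 0.0158*4.3
   = 0.026 + 0.0500 + 0.0679
   = 0.1439


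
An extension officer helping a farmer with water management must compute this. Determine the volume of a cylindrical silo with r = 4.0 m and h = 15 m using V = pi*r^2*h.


V = pi * r^2 * h
  = pi * 4.0^2 * 15
  = pi * 16 * 15
  = 753.98 m^3


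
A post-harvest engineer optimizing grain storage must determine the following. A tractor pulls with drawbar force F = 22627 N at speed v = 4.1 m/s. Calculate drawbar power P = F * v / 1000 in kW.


P = F * v / 1000
  = 22627 * 4.1 / 1000
  = 92770.70 / 1000
  = 92.77 kW


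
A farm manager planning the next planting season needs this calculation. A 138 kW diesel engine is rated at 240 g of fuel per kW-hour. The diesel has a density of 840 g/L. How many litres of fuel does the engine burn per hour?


FC = P * BSFC / rho_fuel
   = 138 * 240 / 840
   = 33120 / 840
   = 39.43 L/h


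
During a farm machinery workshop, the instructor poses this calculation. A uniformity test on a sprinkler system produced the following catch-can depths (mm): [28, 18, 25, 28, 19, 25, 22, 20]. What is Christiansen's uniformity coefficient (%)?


xbar = 185 / 8 = 23.125
sum|xi - xbar| = 27
CU = 100 * (1 - 27 / (8 * 23.125))
   = 100 * (1 - 0.1459)
   = 85.41%


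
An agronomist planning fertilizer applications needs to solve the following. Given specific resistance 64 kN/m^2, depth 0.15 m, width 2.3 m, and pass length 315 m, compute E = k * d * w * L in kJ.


E = k * d * w * L
  = 64 * 0.15 * 2.3 * 315
  = 6955.20 kJ


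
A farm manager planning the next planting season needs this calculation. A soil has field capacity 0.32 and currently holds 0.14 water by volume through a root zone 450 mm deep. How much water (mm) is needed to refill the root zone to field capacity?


SMD = (FC - theta) * D
    = (0.32 - 0.14) * 450
    = 0.180 * 450
    = 81 mm


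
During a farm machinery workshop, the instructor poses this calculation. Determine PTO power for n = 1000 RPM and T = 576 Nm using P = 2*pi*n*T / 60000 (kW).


P = 2*pi*n*T / 60000
  = 2*pi * 1000 * 576 / 60000
  = 3619114.74 / 60000
  = 60.32 kW


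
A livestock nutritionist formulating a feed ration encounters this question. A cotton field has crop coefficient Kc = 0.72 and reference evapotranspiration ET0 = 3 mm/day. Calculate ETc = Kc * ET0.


ETc = Kc * ET0
    = 0.72 * 3
    = 2.16 mm/day


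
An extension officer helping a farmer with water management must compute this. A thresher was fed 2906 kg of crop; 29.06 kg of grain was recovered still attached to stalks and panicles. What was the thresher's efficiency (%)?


eta = (total - unthreshed) / total * 100
    = (2906 - 29.06) / 2906 * 100
    = 2876.94 / 2906 * 100
    = 99%


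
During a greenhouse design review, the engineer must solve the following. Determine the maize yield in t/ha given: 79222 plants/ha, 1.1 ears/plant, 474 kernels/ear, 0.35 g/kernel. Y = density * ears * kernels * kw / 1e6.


Y = density * ears * kernels * kw
  = 79222 * 1.1 * 474 * 0.35 g/ha
  = 14457222.78 g/ha
  = 14457.22 kg/ha = 14.46 t/ha


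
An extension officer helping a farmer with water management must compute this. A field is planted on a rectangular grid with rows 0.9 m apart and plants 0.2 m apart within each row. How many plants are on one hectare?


D = 10000 / (row_sp * plant_sp)
  = 10000 / (0.9 * 0.2)
  = 10000 / 0.1800
  = 55555.56 plants/ha


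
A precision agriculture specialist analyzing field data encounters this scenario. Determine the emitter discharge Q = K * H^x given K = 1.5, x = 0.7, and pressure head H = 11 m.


Q = K * H^x
  = 1.5 * 11^0.7
  = 1.5 * 5.3577
  = 8.04 L/h


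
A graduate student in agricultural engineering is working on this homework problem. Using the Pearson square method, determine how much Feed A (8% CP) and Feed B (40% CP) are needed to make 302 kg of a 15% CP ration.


parts_A = CP_b - target = 40 - 15 = 25
parts_B = target - CP_a = 15 - 8 = 7
total_parts = 25 + 7 = 32
Feed A = 302 * 25 / 32 = 235.94 kg
Feed B = 302 * 7 / 32 = 66.06 kg

235.94 kg


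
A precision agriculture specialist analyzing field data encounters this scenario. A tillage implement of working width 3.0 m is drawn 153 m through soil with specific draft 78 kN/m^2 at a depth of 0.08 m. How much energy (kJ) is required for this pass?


E = k * d * w * L
  = 78 * 0.08 * 3.0 * 153
  = 2864.16 kJ


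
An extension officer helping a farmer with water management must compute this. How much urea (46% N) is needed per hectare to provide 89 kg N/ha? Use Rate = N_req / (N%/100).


Rate = N_required / (N_content / 100)
     = 89 / (46 / 100)
     = 89 / 0.46
     = 193.48 kg/ha


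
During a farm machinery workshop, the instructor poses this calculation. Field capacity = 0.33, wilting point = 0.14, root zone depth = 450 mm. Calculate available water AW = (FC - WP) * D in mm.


AW = (FC - WP) * D
   = (0.33 - 0.14) * 450
   = 0.19 * 450
   = 85.50 mm


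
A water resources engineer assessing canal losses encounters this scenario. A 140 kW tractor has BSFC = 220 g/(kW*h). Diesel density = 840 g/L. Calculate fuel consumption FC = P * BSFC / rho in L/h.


FC = P * BSFC / rho_fuel
   = 140 * 220 / 840
   = 30800 / 840
   = 36.67 L/h


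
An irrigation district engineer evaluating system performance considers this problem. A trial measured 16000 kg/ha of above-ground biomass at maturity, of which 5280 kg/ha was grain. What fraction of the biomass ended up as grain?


HI = grain_yield / biomass
   = 5280 / 16000
   = 0.33


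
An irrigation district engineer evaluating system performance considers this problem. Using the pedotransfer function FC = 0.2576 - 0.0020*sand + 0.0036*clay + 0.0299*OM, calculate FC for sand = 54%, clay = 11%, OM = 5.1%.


FC = 0.2576 - 0.0020*54 + 0.0036*11 + 0.0299*5.1
   = 0.2576 - 0.1080 + 0.0396 + 0.1525
   = 0.3417


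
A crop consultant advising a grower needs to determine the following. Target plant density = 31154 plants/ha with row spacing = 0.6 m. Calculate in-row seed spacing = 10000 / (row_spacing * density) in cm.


spacing = 10000 / (row_sp * density)
        = 10000 / (0.6 * 31154)
        = 10000 / 18692.40
        = 0.53498 m = 53.50 cm


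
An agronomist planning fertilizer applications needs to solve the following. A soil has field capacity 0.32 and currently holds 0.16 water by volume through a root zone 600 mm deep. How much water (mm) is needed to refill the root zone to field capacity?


SMD = (FC - theta) * D
    = (0.32 - 0.16) * 600
    = 0.160 * 600
    = 96 mm


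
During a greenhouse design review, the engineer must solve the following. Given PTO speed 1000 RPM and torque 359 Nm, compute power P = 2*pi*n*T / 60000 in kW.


P = 2*pi*n*T / 60000
  = 2*pi * 1000 * 359 / 60000
  = 2255663.53 / 60000
  = 37.59 kW


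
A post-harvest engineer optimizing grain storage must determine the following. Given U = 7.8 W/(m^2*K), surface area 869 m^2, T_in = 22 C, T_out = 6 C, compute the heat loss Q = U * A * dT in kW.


dT = 22 - (6) = 16 K
Q = U * A * dT
  = 7.8 * 869 * 16
  = 108451.20 W = 108.45 kW


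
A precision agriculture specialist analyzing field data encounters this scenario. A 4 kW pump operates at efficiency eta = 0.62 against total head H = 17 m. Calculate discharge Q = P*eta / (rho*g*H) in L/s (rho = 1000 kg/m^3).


Q = (P * 1000 * eta) / (rho * g * H)
  = (4 * 1000 * 0.62) / (1000 * 9.81 * 17)
  = 2480 / 166770
  = 0.01487 m^3/s = 14.87 L/s


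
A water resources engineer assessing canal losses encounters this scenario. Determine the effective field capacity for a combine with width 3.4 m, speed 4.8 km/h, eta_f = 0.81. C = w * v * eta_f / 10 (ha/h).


C = w * v * eta_f / 10
  = 3.4 * 4.8 * 0.81 / 10
  = 13.22 / 10
  = 1.32 ha/h


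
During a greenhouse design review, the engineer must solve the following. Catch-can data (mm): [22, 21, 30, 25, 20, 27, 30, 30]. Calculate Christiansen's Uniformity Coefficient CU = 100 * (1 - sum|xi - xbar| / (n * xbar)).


xbar = 205 / 8 = 25.625
sum|xi - xbar| = 29
CU = 100 * (1 - 29 / (8 * 25.625))
   = 100 * (1 - 0.1415)
   = 85.85%


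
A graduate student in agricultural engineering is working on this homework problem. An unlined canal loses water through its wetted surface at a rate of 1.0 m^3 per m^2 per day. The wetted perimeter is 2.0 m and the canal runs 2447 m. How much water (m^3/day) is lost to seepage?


S = C * P * L
  = 1.0 * 2.0 * 2447
  = 4894 m^3/day


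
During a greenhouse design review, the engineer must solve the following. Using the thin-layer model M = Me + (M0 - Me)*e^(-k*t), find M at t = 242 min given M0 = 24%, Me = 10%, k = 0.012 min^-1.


M = Me + (M0 - Me) * e^(-k*t)
  = 10 + (24 - 10) * e^(-0.012*242)
  = 10 + 14 * e^(-2.904)
  = 10 + 14 * 0.05480
  = 10 + 0.7672
  = 10.77%


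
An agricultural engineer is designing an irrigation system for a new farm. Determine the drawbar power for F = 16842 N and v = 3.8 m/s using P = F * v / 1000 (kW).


P = F * v / 1000
  = 16842 * 3.8 / 1000
  = 63999.60 / 1000
  = 64.00 kW


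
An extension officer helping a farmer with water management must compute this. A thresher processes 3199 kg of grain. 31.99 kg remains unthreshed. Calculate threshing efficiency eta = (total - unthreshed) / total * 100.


eta = (total - unthreshed) / total * 100
    = (3199 - 31.99) / 3199 * 100
    = 3167.01 / 3199 * 100
    = 99%


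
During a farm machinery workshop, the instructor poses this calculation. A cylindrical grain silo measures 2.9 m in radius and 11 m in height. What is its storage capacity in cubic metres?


V = pi * r^2 * h
  = pi * 2.9^2 * 11
  = pi * 8.41 * 11
  = 290.63 m^3


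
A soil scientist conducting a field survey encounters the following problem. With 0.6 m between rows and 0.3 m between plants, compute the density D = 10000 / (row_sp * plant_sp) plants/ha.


D = 10000 / (row_sp * plant_sp)
  = 10000 / (0.6 * 0.3)
  = 10000 / 0.1800
  = 55555.56 plants/ha


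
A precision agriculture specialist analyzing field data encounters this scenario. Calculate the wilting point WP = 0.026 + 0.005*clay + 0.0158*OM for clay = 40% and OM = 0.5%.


WP = 0.026 + 0.005*40 + 0.0158*0.5
   = 0.026 + 0.2000 + 0.0079
   = 0.2339


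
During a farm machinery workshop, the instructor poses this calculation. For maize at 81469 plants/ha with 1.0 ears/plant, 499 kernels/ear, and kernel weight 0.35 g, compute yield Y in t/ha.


Y = density * ears * kernels * kw
  = 81469 * 1.0 * 499 * 0.35 g/ha
  = 14228560.85 g/ha
  = 14228.56 kg/ha = 14.23 t/ha


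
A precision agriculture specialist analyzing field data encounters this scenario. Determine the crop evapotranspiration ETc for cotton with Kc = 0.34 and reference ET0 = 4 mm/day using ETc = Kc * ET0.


ETc = Kc * ET0
    = 0.34 * 4
    = 1.36 mm/day


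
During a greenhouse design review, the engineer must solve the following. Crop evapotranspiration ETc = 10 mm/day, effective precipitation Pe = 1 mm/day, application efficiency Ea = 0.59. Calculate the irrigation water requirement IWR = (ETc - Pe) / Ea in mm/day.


IWR = (ETc - Pe) / Ea
    = (10 - 1) / 0.59
    = 9 / 0.59
    = 15.25 mm/day


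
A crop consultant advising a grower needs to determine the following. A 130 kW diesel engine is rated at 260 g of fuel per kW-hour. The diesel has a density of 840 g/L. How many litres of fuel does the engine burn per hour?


FC = P * BSFC / rho_fuel
   = 130 * 260 / 840
   = 33800 / 840
   = 40.24 L/h


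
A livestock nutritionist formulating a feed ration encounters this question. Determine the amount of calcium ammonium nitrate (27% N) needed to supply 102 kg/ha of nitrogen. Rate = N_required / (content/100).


Rate = N_required / (N_content / 100)
     = 102 / (27 / 100)
     = 102 / 0.27
     = 377.78 kg/ha


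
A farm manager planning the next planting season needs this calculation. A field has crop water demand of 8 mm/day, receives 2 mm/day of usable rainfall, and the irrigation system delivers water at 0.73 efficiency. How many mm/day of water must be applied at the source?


IWR = (ETc - Pe) / Ea
    = (8 - 2) / 0.73
    = 6 / 0.73
    = 8.22 mm/day


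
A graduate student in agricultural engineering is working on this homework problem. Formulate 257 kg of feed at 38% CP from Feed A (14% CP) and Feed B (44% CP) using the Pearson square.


parts_A = CP_b - target = 44 - 38 = 6
parts_B = target - CP_a = 38 - 14 = 24
total_parts = 6 + 24 = 30
Feed A = 257 * 6 / 30 = 51.40 kg
Feed B = 257 * 24 / 30 = 205.60 kg

51.40 kg


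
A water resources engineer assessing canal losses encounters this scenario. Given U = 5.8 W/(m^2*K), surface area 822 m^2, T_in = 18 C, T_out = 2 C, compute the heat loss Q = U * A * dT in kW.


dT = 18 - (2) = 16 K
Q = U * A * dT
  = 5.8 * 822 * 16
  = 76281.60 W = 76.28 kW


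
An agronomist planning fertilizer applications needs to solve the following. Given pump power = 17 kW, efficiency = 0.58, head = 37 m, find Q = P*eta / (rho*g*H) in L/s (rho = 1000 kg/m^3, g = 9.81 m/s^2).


Q = (P * 1000 * eta) / (rho * g * H)
  = (17 * 1000 * 0.58) / (1000 * 9.81 * 37)
  = 9860 / 362970
  = 0.02716 m^3/s = 27.16 L/s


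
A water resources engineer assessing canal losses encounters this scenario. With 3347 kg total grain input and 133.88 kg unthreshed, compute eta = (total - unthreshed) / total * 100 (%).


eta = (total - unthreshed) / total * 100
    = (3347 - 133.88) / 3347 * 100
    = 3213.12 / 3347 * 100
    = 96%


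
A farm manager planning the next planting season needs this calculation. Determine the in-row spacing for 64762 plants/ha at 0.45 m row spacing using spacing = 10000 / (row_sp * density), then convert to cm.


spacing = 10000 / (row_sp * density)
        = 10000 / (0.45 * 64762)
        = 10000 / 29142.90
        = 0.34314 m = 34.31 cm


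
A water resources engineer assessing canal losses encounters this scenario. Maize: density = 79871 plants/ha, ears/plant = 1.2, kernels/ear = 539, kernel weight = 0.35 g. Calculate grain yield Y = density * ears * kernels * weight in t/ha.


Y = density * ears * kernels * kw
  = 79871 * 1.2 * 539 * 0.35 g/ha
  = 18081196.98 g/ha
  = 18081.20 kg/ha = 18.08 t/ha


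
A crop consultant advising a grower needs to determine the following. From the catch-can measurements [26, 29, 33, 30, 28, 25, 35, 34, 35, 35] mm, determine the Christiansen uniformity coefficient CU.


xbar = 310 / 10 = 31
sum|xi - xbar| = 34
CU = 100 * (1 - 34 / (10 * 31))
   = 100 * (1 - 0.1097)
   = 89.03%


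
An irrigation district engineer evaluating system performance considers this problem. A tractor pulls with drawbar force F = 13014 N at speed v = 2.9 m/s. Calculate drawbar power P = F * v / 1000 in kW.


P = F * v / 1000
  = 13014 * 2.9 / 1000
  = 37740.60 / 1000
  = 37.74 kW


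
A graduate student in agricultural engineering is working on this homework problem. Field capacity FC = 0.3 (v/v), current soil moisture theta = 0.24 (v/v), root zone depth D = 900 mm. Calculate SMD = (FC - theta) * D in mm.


SMD = (FC - theta) * D
    = (0.3 - 0.24) * 900
    = 0.060 * 900
    = 54 mm


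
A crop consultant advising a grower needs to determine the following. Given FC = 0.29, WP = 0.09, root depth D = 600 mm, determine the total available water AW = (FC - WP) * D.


AW = (FC - WP) * D
   = (0.29 - 0.09) * 600
   = 0.20 * 600
   = 120 mm


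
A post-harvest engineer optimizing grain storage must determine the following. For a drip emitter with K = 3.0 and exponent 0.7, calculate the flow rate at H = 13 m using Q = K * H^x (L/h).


Q = K * H^x
  = 3.0 * 13^0.7
  = 3.0 * 6.0223
  = 18.07 L/h


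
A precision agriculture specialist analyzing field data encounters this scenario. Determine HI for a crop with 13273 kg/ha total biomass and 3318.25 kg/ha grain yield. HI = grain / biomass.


HI = grain_yield / biomass
   = 3318.25 / 13273
   = 0.25


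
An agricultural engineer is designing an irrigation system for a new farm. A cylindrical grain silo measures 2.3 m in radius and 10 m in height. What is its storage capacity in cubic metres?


V = pi * r^2 * h
  = pi * 2.3^2 * 10
  = pi * 5.29 * 10
  = 166.19 m^3


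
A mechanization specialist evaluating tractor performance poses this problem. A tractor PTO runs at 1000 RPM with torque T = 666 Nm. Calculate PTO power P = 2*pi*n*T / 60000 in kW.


P = 2*pi*n*T / 60000
  = 2*pi * 1000 * 666 / 60000
  = 4184601.41 / 60000
  = 69.74 kW


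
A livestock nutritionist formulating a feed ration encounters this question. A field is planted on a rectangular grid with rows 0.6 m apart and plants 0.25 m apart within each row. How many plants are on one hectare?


D = 10000 / (row_sp * plant_sp)
  = 10000 / (0.6 * 0.25)
  = 10000 / 0.1500
  = 66666.67 plants/ha


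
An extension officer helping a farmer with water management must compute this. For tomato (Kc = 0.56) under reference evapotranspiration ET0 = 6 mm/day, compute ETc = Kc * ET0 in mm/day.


ETc = Kc * ET0
    = 0.56 * 6
    = 3.36 mm/day


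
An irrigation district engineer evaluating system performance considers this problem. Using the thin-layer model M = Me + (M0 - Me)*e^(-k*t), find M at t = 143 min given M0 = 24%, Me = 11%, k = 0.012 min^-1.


M = Me + (M0 - Me) * e^(-k*t)
  = 11 + (24 - 11) * e^(-0.012*143)
  = 11 + 13 * e^(-1.716)
  = 11 + 13 * 0.17978
  = 11 + 2.3372
  = 13.34%


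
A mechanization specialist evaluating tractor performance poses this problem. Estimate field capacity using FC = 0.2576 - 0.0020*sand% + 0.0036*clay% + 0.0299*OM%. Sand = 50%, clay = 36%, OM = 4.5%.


FC = 0.2576 - 0.0020*50 + 0.0036*36 + 0.0299*4.5
   = 0.2576 - 0.1000 + 0.1296 + 0.1346
   = 0.4218


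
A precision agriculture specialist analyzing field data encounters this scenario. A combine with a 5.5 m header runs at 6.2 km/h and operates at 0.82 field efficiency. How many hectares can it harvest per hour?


C = w * v * eta_f / 10
  = 5.5 * 6.2 * 0.82 / 10
  = 27.96 / 10
  = 2.80 ha/h


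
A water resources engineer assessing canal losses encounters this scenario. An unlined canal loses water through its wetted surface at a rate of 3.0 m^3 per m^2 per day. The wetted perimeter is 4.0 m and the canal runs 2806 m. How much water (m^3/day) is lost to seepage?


S = C * P * L
  = 3.0 * 4.0 * 2806
  = 33672 m^3/day


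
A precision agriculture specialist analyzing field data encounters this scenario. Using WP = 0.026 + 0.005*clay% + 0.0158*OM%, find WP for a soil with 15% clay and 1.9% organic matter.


WP = 0.026 + 0.005*15 + 0.0158*1.9
   = 0.026 + 0.0750 + 0.0300
   = 0.1310


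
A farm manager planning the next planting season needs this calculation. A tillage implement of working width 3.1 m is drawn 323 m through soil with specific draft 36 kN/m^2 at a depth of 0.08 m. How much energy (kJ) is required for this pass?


E = k * d * w * L
  = 36 * 0.08 * 3.1 * 323
  = 2883.74 kJ


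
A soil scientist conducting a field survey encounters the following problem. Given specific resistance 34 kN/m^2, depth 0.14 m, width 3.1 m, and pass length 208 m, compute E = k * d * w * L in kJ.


E = k * d * w * L
  = 34 * 0.14 * 3.1 * 208
  = 3069.25 kJ


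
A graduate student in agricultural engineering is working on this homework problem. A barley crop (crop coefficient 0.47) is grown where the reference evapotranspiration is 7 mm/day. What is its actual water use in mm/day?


ETc = Kc * ET0
    = 0.47 * 7
    = 3.29 mm/day


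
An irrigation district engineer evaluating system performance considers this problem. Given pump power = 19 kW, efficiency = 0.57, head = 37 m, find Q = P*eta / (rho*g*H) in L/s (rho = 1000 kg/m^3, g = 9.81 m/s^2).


Q = (P * 1000 * eta) / (rho * g * H)
  = (19 * 1000 * 0.57) / (1000 * 9.81 * 37)
  = 10830 / 362970
  = 0.02984 m^3/s = 29.84 L/s


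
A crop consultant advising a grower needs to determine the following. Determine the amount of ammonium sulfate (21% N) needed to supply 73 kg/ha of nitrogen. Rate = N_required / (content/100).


Rate = N_required / (N_content / 100)
     = 73 / (21 / 100)
     = 73 / 0.21
     = 347.62 kg/ha


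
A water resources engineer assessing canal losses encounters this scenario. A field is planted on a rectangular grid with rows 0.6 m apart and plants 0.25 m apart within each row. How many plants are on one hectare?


D = 10000 / (row_sp * plant_sp)
  = 10000 / (0.6 * 0.25)
  = 10000 / 0.1500
  = 66666.67 plants/ha


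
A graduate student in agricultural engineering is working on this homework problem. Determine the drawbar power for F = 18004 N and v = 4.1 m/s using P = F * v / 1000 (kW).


P = F * v / 1000
  = 18004 * 4.1 / 1000
  = 73816.40 / 1000
  = 73.82 kW


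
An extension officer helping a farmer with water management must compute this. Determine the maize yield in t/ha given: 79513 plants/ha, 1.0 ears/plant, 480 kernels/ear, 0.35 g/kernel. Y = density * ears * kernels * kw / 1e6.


Y = density * ears * kernels * kw
  = 79513 * 1.0 * 480 * 0.35 g/ha
  = 13358184 g/ha
  = 13358.18 kg/ha = 13.36 t/ha
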